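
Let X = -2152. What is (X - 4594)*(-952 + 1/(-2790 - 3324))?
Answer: 19632644317/3057 ≈ 6.4222e+6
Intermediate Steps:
(X - 4594)*(-952 + 1/(-2790 - 3324)) = (-2152 - 4594)*(-952 + 1/(-2790 - 3324)) = -6746*(-952 + 1/(-6114)) = -6746*(-952 - 1/6114) = -6746*(-5820529/6114) = 19632644317/3057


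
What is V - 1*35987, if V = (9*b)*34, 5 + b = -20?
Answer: -43637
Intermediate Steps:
b = -25 (b = -5 - 20 = -25)
V = -7650 (V = (9*(-25))*34 = -225*34 = -7650)
V - 1*35987 = -7650 - 1*35987 = -7650 - 35987 = -43637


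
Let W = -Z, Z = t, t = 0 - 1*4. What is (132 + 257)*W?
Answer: 1556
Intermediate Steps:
t = -4 (t = 0 - 4 = -4)
Z = -4
W = 4 (W = -1*(-4) = 4)
(132 + 257)*W = (132 + 257)*4 = 389*4 = 1556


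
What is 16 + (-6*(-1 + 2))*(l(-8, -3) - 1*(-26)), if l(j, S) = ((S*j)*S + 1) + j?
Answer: 334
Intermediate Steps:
l(j, S) = 1 + j + j*S² (l(j, S) = (j*S² + 1) + j = (1 + j*S²) + j = 1 + j + j*S²)
16 + (-6*(-1 + 2))*(l(-8, -3) - 1*(-26)) = 16 + (-6*(-1 + 2))*((1 - 8 - 8*(-3)²) - 1*(-26)) = 16 + (-6*1)*((1 - 8 - 8*9) + 26) = 16 - 6*((1 - 8 - 72) + 26) = 16 - 6*(-79 + 26) = 16 - 6*(-53) = 16 + 318 = 334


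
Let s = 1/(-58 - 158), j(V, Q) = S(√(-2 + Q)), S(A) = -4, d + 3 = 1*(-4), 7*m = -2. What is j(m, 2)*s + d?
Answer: -377/54 ≈ -6.9815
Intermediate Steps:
m = -2/7 (m = (⅐)*(-2) = -2/7 ≈ -0.28571)
d = -7 (d = -3 + 1*(-4) = -3 - 4 = -7)
j(V, Q) = -4
s = -1/216 (s = 1/(-216) = -1/216 ≈ -0.0046296)
j(m, 2)*s + d = -4*(-1/216) - 7 = 1/54 - 7 = -377/54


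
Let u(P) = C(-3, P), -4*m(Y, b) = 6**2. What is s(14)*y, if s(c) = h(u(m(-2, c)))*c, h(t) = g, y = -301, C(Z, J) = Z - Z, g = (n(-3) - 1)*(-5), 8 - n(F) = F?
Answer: 210700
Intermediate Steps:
n(F) = 8 - F
g = -50 (g = ((8 - 1*(-3)) - 1)*(-5) = ((8 + 3) - 1)*(-5) = (11 - 1)*(-5) = 10*(-5) = -50)
C(Z, J) = 0
m(Y, b) = -9 (m(Y, b) = -1/4*6**2 = -1/4*36 = -9)
u(P) = 0
h(t) = -50
s(c) = -50*c
s(14)*y = -50*14*(-301) = -700*(-301) = 210700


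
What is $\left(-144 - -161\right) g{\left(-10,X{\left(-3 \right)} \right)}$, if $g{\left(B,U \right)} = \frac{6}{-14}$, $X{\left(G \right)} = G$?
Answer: $- \frac{51}{7} \approx -7.2857$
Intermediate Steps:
$g{\left(B,U \right)} = - \frac{3}{7}$ ($g{\left(B,U \right)} = 6 \left(- \frac{1}{14}\right) = - \frac{3}{7}$)
$\left(-144 - -161\right) g{\left(-10,X{\left(-3 \right)} \right)} = \left(-144 - -161\right) \left(- \frac{3}{7}\right) = \left(-144 + 161\right) \left(- \frac{3}{7}\right) = 17 \left(- \frac{3}{7}\right) = - \frac{51}{7}$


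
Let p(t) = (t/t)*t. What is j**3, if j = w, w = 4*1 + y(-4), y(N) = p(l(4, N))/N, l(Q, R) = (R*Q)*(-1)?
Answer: 0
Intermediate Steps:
l(Q, R) = -Q*R (l(Q, R) = (Q*R)*(-1) = -Q*R)
p(t) = t (p(t) = 1*t = t)
y(N) = -4 (y(N) = (-1*4*N)/N = (-4*N)/N = -4)
w = 0 (w = 4*1 - 4 = 4 - 4 = 0)
j = 0
j**3 = 0**3 = 0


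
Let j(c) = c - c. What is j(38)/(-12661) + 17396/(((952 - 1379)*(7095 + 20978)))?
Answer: -17396/11987171 ≈ -0.0014512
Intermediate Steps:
j(c) = 0
j(38)/(-12661) + 17396/(((952 - 1379)*(7095 + 20978))) = 0/(-12661) + 17396/(((952 - 1379)*(7095 + 20978))) = 0*(-1/12661) + 17396/((-427*28073)) = 0 + 17396/(-11987171) = 0 + 17396*(-1/11987171) = 0 - 17396/11987171 = -17396/11987171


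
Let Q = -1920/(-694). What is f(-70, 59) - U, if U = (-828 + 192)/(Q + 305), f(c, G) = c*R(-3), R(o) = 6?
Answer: -842136/2015 ≈ -417.93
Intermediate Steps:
Q = 960/347 (Q = -1920*(-1/694) = 960/347 ≈ 2.7666)
f(c, G) = 6*c (f(c, G) = c*6 = 6*c)
U = -4164/2015 (U = (-828 + 192)/(960/347 + 305) = -636/106795/347 = -636*347/106795 = -4164/2015 ≈ -2.0665)
f(-70, 59) - U = 6*(-70) - 1*(-4164/2015) = -420 + 4164/2015 = -842136/2015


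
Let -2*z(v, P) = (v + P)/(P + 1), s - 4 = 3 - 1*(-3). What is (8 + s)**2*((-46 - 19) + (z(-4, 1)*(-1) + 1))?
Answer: -20979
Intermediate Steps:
s = 10 (s = 4 + (3 - 1*(-3)) = 4 + (3 + 3) = 4 + 6 = 10)
z(v, P) = -(P + v)/(2*(1 + P)) (z(v, P) = -(v + P)/(2*(P + 1)) = -(P + v)/(2*(1 + P)))
(8 + s)**2*((-46 - 19) + (z(-4, 1)*(-1) + 1)) = (8 + 10)**2*((-46 - 19) + (((-1*1 - 1*(-4))/(2*(1 + 1)))*(-1) + 1)) = 18**2*(-65 + (((1/2)*(-1 + 4)/2)*(-1) + 1)) = 324*(-65 + (((1/2)*(1/2)*3)*(-1) + 1)) = 324*(-65 + ((3/4)*(-1) + 1)) = 324*(-65 + (-3/4 + 1)) = 324*(-65 + 1/4) = 324*(-259/4) = -20979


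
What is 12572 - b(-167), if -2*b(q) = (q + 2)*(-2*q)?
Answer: -14983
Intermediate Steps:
b(q) = q*(2 + q) (b(q) = -(q + 2)*(-2*q)/2 = -(2 + q)*(-2*q)/2 = -(-1)*q*(2 + q) = q*(2 + q))
12572 - b(-167) = 12572 - (-167)*(2 - 167) = 12572 - (-167)*(-165) = 12572 - 1*27555 = 12572 - 27555 = -14983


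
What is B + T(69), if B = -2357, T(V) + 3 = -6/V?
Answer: -54282/23 ≈ -2360.1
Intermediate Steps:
T(V) = -3 - 6/V
B + T(69) = -2357 + (-3 - 6/69) = -2357 + (-3 - 6*1/69) = -2357 + (-3 - 2/23) = -2357 - 71/23 = -54282/23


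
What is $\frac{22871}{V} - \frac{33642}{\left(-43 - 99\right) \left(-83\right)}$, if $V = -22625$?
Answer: $- \frac{515353928}{133329125} \approx -3.8653$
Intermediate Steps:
$\frac{22871}{V} - \frac{33642}{\left(-43 - 99\right) \left(-83\right)} = \frac{22871}{-22625} - \frac{33642}{\left(-43 - 99\right) \left(-83\right)} = 22871 \left(- \frac{1}{22625}\right) - \frac{33642}{\left(-43 - 99\right) \left(-83\right)} = - \frac{22871}{22625} - \frac{33642}{\left(-142\right) \left(-83\right)} = - \frac{22871}{22625} - \frac{33642}{11786} = - \frac{22871}{22625} - \frac{16821}{5893} = - \frac{515353928}{133329125}$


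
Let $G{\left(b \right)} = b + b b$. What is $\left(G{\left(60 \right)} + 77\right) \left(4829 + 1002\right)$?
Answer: $21790447$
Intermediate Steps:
$G{\left(b \right)} = b + b^{2}$
$\left(G{\left(60 \right)} + 77\right) \left(4829 + 1002\right) = \left(60 \left(1 + 60\right) + 77\right) \left(4829 + 1002\right) = \left(60 \cdot 61 + 77\right) 5831 = \left(3660 + 77\right) 5831 = 3737 \cdot 5831 = 21790447$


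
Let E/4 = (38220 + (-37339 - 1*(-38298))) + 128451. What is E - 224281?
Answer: 446239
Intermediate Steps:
E = 670520 (E = 4*((38220 + (-37339 - 1*(-38298))) + 128451) = 4*((38220 + (-37339 + 38298)) + 128451) = 4*((38220 + 959) + 128451) = 4*(39179 + 128451) = 4*167630 = 670520)
E - 224281 = 670520 - 224281 = 446239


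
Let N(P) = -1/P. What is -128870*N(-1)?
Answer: -128870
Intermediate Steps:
-128870*N(-1) = -(-128870)/(-1) = -(-128870)*(-1) = -128870*1 = -128870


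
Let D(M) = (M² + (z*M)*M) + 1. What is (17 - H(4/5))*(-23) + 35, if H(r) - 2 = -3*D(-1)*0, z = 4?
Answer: -310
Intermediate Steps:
D(M) = 1 + 5*M² (D(M) = (M² + (4*M)*M) + 1 = (M² + 4*M²) + 1 = 5*M² + 1 = 1 + 5*M²)
H(r) = 2 (H(r) = 2 - 3*(1 + 5*(-1)²)*0 = 2 - 3*(1 + 5*1)*0 = 2 - 3*(1 + 5)*0 = 2 - 3*6*0 = 2 - 18*0 = 2 + 0 = 2)
(17 - H(4/5))*(-23) + 35 = (17 - 1*2)*(-23) + 35 = (17 - 2)*(-23) + 35 = 15*(-23) + 35 = -345 + 35 = -310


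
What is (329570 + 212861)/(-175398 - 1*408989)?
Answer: -542431/584387 ≈ -0.92821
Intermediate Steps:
(329570 + 212861)/(-175398 - 1*408989) = 542431/(-175398 - 408989) = 542431/(-584387) = 542431*(-1/584387) = -542431/584387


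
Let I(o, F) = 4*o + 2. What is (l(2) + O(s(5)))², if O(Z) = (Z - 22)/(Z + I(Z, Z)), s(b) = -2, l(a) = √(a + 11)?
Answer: (3 + √13)² ≈ 43.633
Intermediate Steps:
l(a) = √(11 + a)
I(o, F) = 2 + 4*o
O(Z) = (-22 + Z)/(2 + 5*Z) (O(Z) = (Z - 22)/(Z + (2 + 4*Z)) = (-22 + Z)/(2 + 5*Z))
(l(2) + O(s(5)))² = (√(11 + 2) + (-22 - 2)/(2 + 5*(-2)))² = (√13 - 24/(2 - 10))² = (√13 - 24/(-8))² = (√13 - ⅛*(-24))² = (√13 + 3)² = (3 + √13)²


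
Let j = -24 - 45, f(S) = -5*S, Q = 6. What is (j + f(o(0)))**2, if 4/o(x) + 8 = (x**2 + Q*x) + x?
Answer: 17689/4 ≈ 4422.3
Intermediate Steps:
o(x) = 4/(-8 + x**2 + 7*x) (o(x) = 4/(-8 + ((x**2 + 6*x) + x)) = 4/(-8 + (x**2 + 7*x)) = 4/(-8 + x**2 + 7*x))
j = -69
(j + f(o(0)))**2 = (-69 - 20/(-8 + 0**2 + 7*0))**2 = (-69 - 20/(-8 + 0 + 0))**2 = (-69 - 20/(-8))**2 = (-69 - 20*(-1)/8)**2 = (-69 - 5*(-1/2))**2 = (-69 + 5/2)**2 = (-133/2)**2 = 17689/4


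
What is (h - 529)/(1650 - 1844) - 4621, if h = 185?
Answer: -448065/97 ≈ -4619.2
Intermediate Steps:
(h - 529)/(1650 - 1844) - 4621 = (185 - 529)/(1650 - 1844) - 4621 = -344/(-194) - 4621 = -344*(-1/194) - 4621 = 172/97 - 4621 = -448065/97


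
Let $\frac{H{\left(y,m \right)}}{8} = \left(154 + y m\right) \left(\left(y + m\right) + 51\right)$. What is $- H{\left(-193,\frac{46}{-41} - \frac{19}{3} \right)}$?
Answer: $\frac{28813220072}{15129} \approx 1.9045 \cdot 10^{6}$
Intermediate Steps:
$H{\left(y,m \right)} = 8 \left(154 + m y\right) \left(51 + m + y\right)$ ($H{\left(y,m \right)} = 8 \left(154 + y m\right) \left(\left(y + m\right) + 51\right) = 8 \left(154 + m y\right) \left(\left(m + y\right) + 51\right) = 8 \left(154 + m y\right) \left(51 + m + y\right)$)
$- H{\left(-193,\frac{46}{-41} - \frac{19}{3} \right)} = - (62832 + 1232 \left(\frac{46}{-41} - \frac{19}{3}\right) + 1232 \left(-193\right) + 8 \left(\frac{46}{-41} - \frac{19}{3}\right) \left(-193\right)^{2} + 8 \left(-193\right) \left(\frac{46}{-41} - \frac{19}{3}\right)^{2} + 408 \left(\frac{46}{-41} - \frac{19}{3}\right) \left(-193\right)) = - (62832 + 1232 \left(46 \left(- \frac{1}{41}\right) - \frac{19}{3}\right) - 237776 + 8 \left(46 \left(- \frac{1}{41}\right) - \frac{19}{3}\right) 37249 + 8 \left(-193\right) \left(46 \left(- \frac{1}{41}\right) - \frac{19}{3}\right)^{2} + 408 \left(46 \left(- \frac{1}{41}\right) - \frac{19}{3}\right) \left(-193\right)) = - (62832 + 1232 \left(- \frac{46}{41} - \frac{19}{3}\right) - 237776 + 8 \left(- \frac{46}{41} - \frac{19}{3}\right) 37249 + 8 \left(-193\right) \left(- \frac{46}{41} - \frac{19}{3}\right)^{2} + 408 \left(- \frac{46}{41} - \frac{19}{3}\right) \left(-193\right)) = - (62832 + 1232 \left(- \frac{917}{123}\right) - 237776 + 8 \left(- \frac{917}{123}\right) 37249 + 8 \left(-193\right) \left(- \frac{917}{123}\right)^{2} + 408 \left(- \frac{917}{123}\right) \left(-193\right)) = - (62832 - \frac{1129744}{123} - 237776 - \frac{273258664}{123} + 8 \left(-193\right) \frac{840889}{15129} + \frac{24069416}{41}) = - (62832 - \frac{1129744}{123} - 237776 - \frac{273258664}{123} - \frac{1298332616}{15129} + \frac{24069416}{41}) = \left(-1\right) \left(- \frac{28813220072}{15129}\right) = \frac{28813220072}{15129}$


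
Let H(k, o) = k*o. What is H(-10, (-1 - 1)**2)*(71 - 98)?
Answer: 1080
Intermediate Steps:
H(-10, (-1 - 1)**2)*(71 - 98) = (-10*(-1 - 1)**2)*(71 - 98) = -10*(-2)**2*(-27) = -10*4*(-27) = -40*(-27) = 1080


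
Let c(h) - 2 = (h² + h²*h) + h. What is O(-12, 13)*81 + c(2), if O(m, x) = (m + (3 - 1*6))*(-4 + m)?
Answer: 19456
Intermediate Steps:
c(h) = 2 + h + h² + h³ (c(h) = 2 + ((h² + h²*h) + h) = 2 + ((h² + h³) + h) = 2 + (h + h² + h³) = 2 + h + h² + h³)
O(m, x) = (-4 + m)*(-3 + m) (O(m, x) = (m + (3 - 6))*(-4 + m) = (m - 3)*(-4 + m) = (-3 + m)*(-4 + m) = (-4 + m)*(-3 + m))
O(-12, 13)*81 + c(2) = (12 + (-12)² - 7*(-12))*81 + (2 + 2 + 2² + 2³) = (12 + 144 + 84)*81 + (2 + 2 + 4 + 8) = 240*81 + 16 = 19440 + 16 = 19456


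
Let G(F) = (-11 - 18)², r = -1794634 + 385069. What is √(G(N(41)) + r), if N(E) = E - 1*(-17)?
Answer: 2*I*√352181 ≈ 1186.9*I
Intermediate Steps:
N(E) = 17 + E (N(E) = E + 17 = 17 + E)
r = -1409565
G(F) = 841 (G(F) = (-29)² = 841)
√(G(N(41)) + r) = √(841 - 1409565) = √(-1408724) = 2*I*√352181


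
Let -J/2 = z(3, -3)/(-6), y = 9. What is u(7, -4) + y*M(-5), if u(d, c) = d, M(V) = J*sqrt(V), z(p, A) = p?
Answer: 7 + 9*I*sqrt(5) ≈ 7.0 + 20.125*I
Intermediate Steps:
J = 1 (J = -6/(-6) = -6*(-1)/6 = -2*(-1/2) = 1)
M(V) = sqrt(V) (M(V) = 1*sqrt(V) = sqrt(V))
u(7, -4) + y*M(-5) = 7 + 9*sqrt(-5) = 7 + 9*(I*sqrt(5)) = 7 + 9*I*sqrt(5)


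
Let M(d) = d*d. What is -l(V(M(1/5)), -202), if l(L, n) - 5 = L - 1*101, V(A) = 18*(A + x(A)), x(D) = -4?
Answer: 4182/25 ≈ 167.28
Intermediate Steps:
M(d) = d²
V(A) = -72 + 18*A (V(A) = 18*(A - 4) = 18*(-4 + A) = -72 + 18*A)
l(L, n) = -96 + L (l(L, n) = 5 + (L - 1*101) = 5 + (L - 101) = 5 + (-101 + L) = -96 + L)
-l(V(M(1/5)), -202) = -(-96 + (-72 + 18*(1/5)²)) = -(-96 + (-72 + 18*(⅕)²)) = -(-96 + (-72 + 18*(1/25))) = -(-96 + (-72 + 18/25)) = -(-96 - 1782/25) = -1*(-4182/25) = 4182/25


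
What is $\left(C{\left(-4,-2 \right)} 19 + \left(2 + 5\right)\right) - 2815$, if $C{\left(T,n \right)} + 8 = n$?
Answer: $-2998$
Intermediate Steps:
$C{\left(T,n \right)} = -8 + n$
$\left(C{\left(-4,-2 \right)} 19 + \left(2 + 5\right)\right) - 2815 = \left(\left(-8 - 2\right) 19 + \left(2 + 5\right)\right) - 2815 = \left(\left(-10\right) 19 + 7\right) - 2815 = \left(-190 + 7\right) - 2815 = -183 - 2815 = -2998$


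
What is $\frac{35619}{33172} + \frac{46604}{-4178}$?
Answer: $- \frac{698565853}{69296308} \approx -10.081$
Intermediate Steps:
$\frac{35619}{33172} + \frac{46604}{-4178} = 35619 \cdot \frac{1}{33172} + 46604 \left(- \frac{1}{4178}\right) = \frac{35619}{33172} - \frac{23302}{2089} = - \frac{698565853}{69296308}$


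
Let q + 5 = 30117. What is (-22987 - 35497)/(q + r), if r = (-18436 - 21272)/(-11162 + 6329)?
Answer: -7851477/4043639 ≈ -1.9417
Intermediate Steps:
q = 30112 (q = -5 + 30117 = 30112)
r = 4412/537 (r = -39708/(-4833) = -39708*(-1/4833) = 4412/537 ≈ 8.2160)
(-22987 - 35497)/(q + r) = (-22987 - 35497)/(30112 + 4412/537) = -58484/16174556/537 = -58484*537/16174556 = -7851477/4043639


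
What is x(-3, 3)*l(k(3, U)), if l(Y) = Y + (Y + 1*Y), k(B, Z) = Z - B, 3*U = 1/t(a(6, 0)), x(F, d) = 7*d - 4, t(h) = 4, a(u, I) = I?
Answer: -595/4 ≈ -148.75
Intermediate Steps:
x(F, d) = -4 + 7*d
U = 1/12 (U = (1/3)/4 = (1/3)*(1/4) = 1/12 ≈ 0.083333)
l(Y) = 3*Y (l(Y) = Y + (Y + Y) = Y + 2*Y = 3*Y)
x(-3, 3)*l(k(3, U)) = (-4 + 7*3)*(3*(1/12 - 1*3)) = (-4 + 21)*(3*(1/12 - 3)) = 17*(3*(-35/12)) = 17*(-35/4) = -595/4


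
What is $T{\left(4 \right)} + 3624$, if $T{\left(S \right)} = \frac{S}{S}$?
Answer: $3625$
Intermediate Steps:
$T{\left(S \right)} = 1$
$T{\left(4 \right)} + 3624 = 1 + 3624 = 3625$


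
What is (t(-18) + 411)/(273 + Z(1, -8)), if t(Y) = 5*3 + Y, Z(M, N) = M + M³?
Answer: 408/275 ≈ 1.4836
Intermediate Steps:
t(Y) = 15 + Y
(t(-18) + 411)/(273 + Z(1, -8)) = ((15 - 18) + 411)/(273 + (1 + 1³)) = (-3 + 411)/(273 + (1 + 1)) = 408/(273 + 2) = 408/275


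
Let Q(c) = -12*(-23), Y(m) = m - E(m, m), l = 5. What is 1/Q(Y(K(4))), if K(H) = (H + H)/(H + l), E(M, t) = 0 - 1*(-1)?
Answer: 1/276 ≈ 0.0036232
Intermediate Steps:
E(M, t) = 1 (E(M, t) = 0 + 1 = 1)
K(H) = 2*H/(5 + H) (K(H) = (H + H)/(H + 5) = (2*H)/(5 + H) = 2*H/(5 + H))
Y(m) = -1 + m (Y(m) = m - 1*1 = m - 1 = -1 + m)
Q(c) = 276
1/Q(Y(K(4))) = 1/276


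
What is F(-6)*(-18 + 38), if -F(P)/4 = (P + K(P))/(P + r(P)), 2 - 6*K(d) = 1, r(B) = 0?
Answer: -700/9 ≈ -77.778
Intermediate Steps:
K(d) = ⅙ (K(d) = ⅓ - ⅙*1 = ⅓ - ⅙ = ⅙)
F(P) = -4*(⅙ + P)/P (F(P) = -4*(P + ⅙)/(P + 0) = -4*(⅙ + P)/P)
F(-6)*(-18 + 38) = (-4 - ⅔/(-6))*(-18 + 38) = (-4 - ⅔*(-⅙))*20 = (-4 + ⅑)*20 = -35/9*20 = -700/9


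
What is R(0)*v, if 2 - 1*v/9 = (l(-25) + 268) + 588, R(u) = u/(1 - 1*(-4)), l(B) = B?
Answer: 0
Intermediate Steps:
R(u) = u/5 (R(u) = u/(1 + 4) = u/5)
v = -7461 (v = 18 - 9*((-25 + 268) + 588) = 18 - 9*(243 + 588) = 18 - 9*831 = 18 - 7479 = -7461)
R(0)*v = ((⅕)*0)*(-7461) = 0*(-7461) = 0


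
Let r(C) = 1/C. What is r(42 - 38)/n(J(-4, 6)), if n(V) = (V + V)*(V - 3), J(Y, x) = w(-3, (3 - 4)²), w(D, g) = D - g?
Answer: 1/224 ≈ 0.0044643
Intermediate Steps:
J(Y, x) = -4 (J(Y, x) = -3 - (3 - 4)² = -3 - 1*(-1)² = -3 - 1*1 = -3 - 1 = -4)
n(V) = 2*V*(-3 + V) (n(V) = (2*V)*(-3 + V) = 2*V*(-3 + V))
r(42 - 38)/n(J(-4, 6)) = 1/((42 - 38)*((2*(-4)*(-3 - 4)))) = 1/(4*((2*(-4)*(-7)))) = (¼)/56 = (¼)*(1/56) = 1/224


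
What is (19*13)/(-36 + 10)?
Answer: -19/2 ≈ -9.5000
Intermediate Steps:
(19*13)/(-36 + 10) = 247/(-26) = 247*(-1/26) = -19/2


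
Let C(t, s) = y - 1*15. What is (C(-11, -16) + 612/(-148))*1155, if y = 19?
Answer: -5775/37 ≈ -156.08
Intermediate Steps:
C(t, s) = 4 (C(t, s) = 19 - 1*15 = 19 - 15 = 4)
(C(-11, -16) + 612/(-148))*1155 = (4 + 612/(-148))*1155 = (4 + 612*(-1/148))*1155 = (4 - 153/37)*1155 = -5/37*1155 = -5775/37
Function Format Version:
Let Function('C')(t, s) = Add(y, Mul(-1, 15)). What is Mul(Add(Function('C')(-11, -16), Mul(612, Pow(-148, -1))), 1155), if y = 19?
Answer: Rational(-5775, 37) ≈ -156.08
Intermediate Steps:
Function('C')(t, s) = 4 (Function('C')(t, s) = Add(19, Mul(-1, 15)) = Add(19, -15) = 4)
Mul(Add(Function('C')(-11, -16), Mul(612, Pow(-148, -1))), 1155) = Mul(Add(4, Mul(612, Pow(-148, -1))), 1155) = Mul(Add(4, Mul(612, Rational(-1, 148))), 1155) = Mul(Add(4, Rational(-153, 37)), 1155) = Mul(Rational(-5, 37), 1155) = Rational(-5775, 37)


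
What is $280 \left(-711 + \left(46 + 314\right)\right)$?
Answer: $-98280$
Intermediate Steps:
$280 \left(-711 + \left(46 + 314\right)\right) = 280 \left(-711 + 360\right) = 280 \left(-351\right) = -98280$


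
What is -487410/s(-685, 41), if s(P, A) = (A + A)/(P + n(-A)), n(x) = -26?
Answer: 173274255/41 ≈ 4.2262e+6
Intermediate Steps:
s(P, A) = 2*A/(-26 + P) (s(P, A) = (A + A)/(P - 26) = (2*A)/(-26 + P) = 2*A/(-26 + P))
-487410/s(-685, 41) = -487410/(2*41/(-26 - 685)) = -487410/(2*41/(-711)) = -487410/(2*41*(-1/711)) = -487410/(-82/711) = -487410*(-711/82) = 173274255/41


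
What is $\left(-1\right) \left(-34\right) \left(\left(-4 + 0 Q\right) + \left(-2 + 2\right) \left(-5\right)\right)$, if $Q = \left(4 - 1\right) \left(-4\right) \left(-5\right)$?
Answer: $-136$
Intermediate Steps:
$Q = 60$ ($Q = 3 \left(-4\right) \left(-5\right) = \left(-12\right) \left(-5\right) = 60$)
$\left(-1\right) \left(-34\right) \left(\left(-4 + 0 Q\right) + \left(-2 + 2\right) \left(-5\right)\right) = \left(-1\right) \left(-34\right) \left(\left(-4 + 0 \cdot 60\right) + \left(-2 + 2\right) \left(-5\right)\right) = 34 \left(\left(-4 + 0\right) + 0 \left(-5\right)\right) = 34 \left(-4 + 0\right) = 34 \left(-4\right) = -136$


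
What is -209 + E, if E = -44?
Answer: -253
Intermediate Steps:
-209 + E = -209 - 44 = -253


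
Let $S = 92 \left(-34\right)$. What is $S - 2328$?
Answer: $-5456$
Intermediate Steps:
$S = -3128$
$S - 2328 = -3128 - 2328 = -5456$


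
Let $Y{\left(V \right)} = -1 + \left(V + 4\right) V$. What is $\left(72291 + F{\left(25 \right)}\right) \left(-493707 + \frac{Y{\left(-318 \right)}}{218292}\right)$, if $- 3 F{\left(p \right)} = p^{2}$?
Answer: $- \frac{5826380059714766}{163719} \approx -3.5588 \cdot 10^{10}$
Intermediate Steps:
$Y{\left(V \right)} = -1 + V \left(4 + V\right)$ ($Y{\left(V \right)} = -1 + \left(4 + V\right) V = -1 + V \left(4 + V\right)$)
$F{\left(p \right)} = - \frac{p^{2}}{3}$
$\left(72291 + F{\left(25 \right)}\right) \left(-493707 + \frac{Y{\left(-318 \right)}}{218292}\right) = \left(72291 - \frac{25^{2}}{3}\right) \left(-493707 + \frac{-1 + \left(-318\right)^{2} + 4 \left(-318\right)}{218292}\right) = \left(72291 - \frac{625}{3}\right) \left(-493707 + \left(-1 + 101124 - 1272\right) \frac{1}{218292}\right) = \left(72291 - \frac{625}{3}\right) \left(-493707 + 99851 \cdot \frac{1}{218292}\right) = \frac{216248 \left(-493707 + \frac{99851}{218292}\right)}{3} = \frac{216248}{3} \left(- \frac{107772188593}{218292}\right) = - \frac{5826380059714766}{163719}$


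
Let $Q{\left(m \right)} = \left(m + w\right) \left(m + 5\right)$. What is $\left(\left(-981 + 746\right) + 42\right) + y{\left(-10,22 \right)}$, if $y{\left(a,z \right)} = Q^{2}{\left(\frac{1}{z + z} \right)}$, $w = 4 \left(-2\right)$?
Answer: $\frac{5293877513}{3748096} \approx 1412.4$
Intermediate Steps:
$w = -8$
$Q{\left(m \right)} = \left(-8 + m\right) \left(5 + m\right)$ ($Q{\left(m \right)} = \left(m - 8\right) \left(m + 5\right) = \left(-8 + m\right) \left(5 + m\right)$)
$y{\left(a,z \right)} = \left(-40 - \frac{3}{2 z} + \frac{1}{4 z^{2}}\right)^{2}$ ($y{\left(a,z \right)} = \left(-40 + \left(\frac{1}{z + z}\right)^{2} - \frac{3}{z + z}\right)^{2} = \left(-40 + \left(\frac{1}{2 z}\right)^{2} - \frac{3}{2 z}\right)^{2} = \left(-40 + \left(\frac{1}{2 z}\right)^{2} - 3 \frac{1}{2 z}\right)^{2} = \left(-40 + \frac{1}{4 z^{2}} - \frac{3}{2 z}\right)^{2} = \left(-40 - \frac{3}{2 z} + \frac{1}{4 z^{2}}\right)^{2}$)
$\left(\left(-981 + 746\right) + 42\right) + y{\left(-10,22 \right)} = \left(\left(-981 + 746\right) + 42\right) + \frac{\left(1 - 160 \cdot 22^{2} - 132\right)^{2}}{16 \cdot 234256} = \left(-235 + 42\right) + \frac{1}{16} \cdot \frac{1}{234256} \left(1 - 77440 - 132\right)^{2} = -193 + \frac{1}{16} \cdot \frac{1}{234256} \left(1 - 77440 - 132\right)^{2} = -193 + \frac{1}{16} \cdot \frac{1}{234256} \left(-77571\right)^{2} = -193 + \frac{1}{16} \cdot \frac{1}{234256} \cdot 6017260041 = -193 + \frac{6017260041}{3748096} = \frac{5293877513}{3748096}$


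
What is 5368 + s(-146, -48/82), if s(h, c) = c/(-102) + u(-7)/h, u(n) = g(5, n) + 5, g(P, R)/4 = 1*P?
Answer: 546241575/101762 ≈ 5367.8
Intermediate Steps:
g(P, R) = 4*P (g(P, R) = 4*(1*P) = 4*P)
u(n) = 25 (u(n) = 4*5 + 5 = 20 + 5 = 25)
s(h, c) = 25/h - c/102 (s(h, c) = c/(-102) + 25/h = c*(-1/102) + 25/h = -c/102 + 25/h = 25/h - c/102)
5368 + s(-146, -48/82) = 5368 + (25/(-146) - (-8)/(17*82)) = 5368 + (25*(-1/146) - (-8)/(17*82)) = 5368 + (-25/146 - 1/102*(-24/41)) = 5368 + (-25/146 + 4/697) = 5368 - 16841/101762 = 546241575/101762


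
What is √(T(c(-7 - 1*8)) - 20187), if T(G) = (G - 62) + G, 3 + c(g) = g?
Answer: I*√20285 ≈ 142.43*I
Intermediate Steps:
c(g) = -3 + g
T(G) = -62 + 2*G (T(G) = (-62 + G) + G = -62 + 2*G)
√(T(c(-7 - 1*8)) - 20187) = √((-62 + 2*(-3 + (-7 - 1*8))) - 20187) = √((-62 + 2*(-3 + (-7 - 8))) - 20187) = √((-62 + 2*(-3 - 15)) - 20187) = √((-62 + 2*(-18)) - 20187) = √((-62 - 36) - 20187) = √(-98 - 20187) = √(-20285) = I*√20285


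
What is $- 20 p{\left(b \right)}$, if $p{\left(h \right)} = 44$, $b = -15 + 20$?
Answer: $-880$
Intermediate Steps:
$b = 5$
$- 20 p{\left(b \right)} = \left(-20\right) 44 = -880$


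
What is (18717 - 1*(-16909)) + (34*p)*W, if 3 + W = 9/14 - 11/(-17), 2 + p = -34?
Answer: 264034/7 ≈ 37719.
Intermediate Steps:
p = -36 (p = -2 - 34 = -36)
W = -407/238 (W = -3 + (9/14 - 11/(-17)) = -3 + (9*(1/14) - 11*(-1/17)) = -3 + (9/14 + 11/17) = -3 + 307/238 = -407/238 ≈ -1.7101)
(18717 - 1*(-16909)) + (34*p)*W = (18717 - 1*(-16909)) + (34*(-36))*(-407/238) = (18717 + 16909) - 1224*(-407/238) = 35626 + 14652/7 = 264034/7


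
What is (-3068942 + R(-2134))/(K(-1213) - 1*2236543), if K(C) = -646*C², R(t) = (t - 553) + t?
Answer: 3073763/952740917 ≈ 0.0032262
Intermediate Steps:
R(t) = -553 + 2*t (R(t) = (-553 + t) + t = -553 + 2*t)
(-3068942 + R(-2134))/(K(-1213) - 1*2236543) = (-3068942 + (-553 + 2*(-2134)))/(-646*(-1213)² - 1*2236543) = (-3068942 + (-553 - 4268))/(-646*1471369 - 2236543) = (-3068942 - 4821)/(-950504374 - 2236543) = -3073763/(-952740917) = -3073763*(-1/952740917) = 3073763/952740917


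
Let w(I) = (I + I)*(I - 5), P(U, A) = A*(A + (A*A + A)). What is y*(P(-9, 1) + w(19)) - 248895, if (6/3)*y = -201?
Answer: -605325/2 ≈ -3.0266e+5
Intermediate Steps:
P(U, A) = A*(A**2 + 2*A) (P(U, A) = A*(A + (A**2 + A)) = A*(A + (A + A**2)) = A*(A**2 + 2*A))
y = -201/2 (y = (1/2)*(-201) = -201/2 ≈ -100.50)
w(I) = 2*I*(-5 + I) (w(I) = (2*I)*(-5 + I) = 2*I*(-5 + I))
y*(P(-9, 1) + w(19)) - 248895 = -201*(1**2*(2 + 1) + 2*19*(-5 + 19))/2 - 248895 = -201*(1*3 + 2*19*14)/2 - 248895 = -201*(3 + 532)/2 - 248895 = -201/2*535 - 248895 = -107535/2 - 248895 = -605325/2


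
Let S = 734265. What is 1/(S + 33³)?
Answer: 1/770202 ≈ 1.2984e-6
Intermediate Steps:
1/(S + 33³) = 1/(734265 + 33³) = 1/(734265 + 35937) = 1/770202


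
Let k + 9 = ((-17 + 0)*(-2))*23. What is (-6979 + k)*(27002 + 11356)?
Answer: -238049748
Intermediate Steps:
k = 773 (k = -9 + ((-17 + 0)*(-2))*23 = -9 - 17*(-2)*23 = -9 + 34*23 = -9 + 782 = 773)
(-6979 + k)*(27002 + 11356) = (-6979 + 773)*(27002 + 11356) = -6206*38358 = -238049748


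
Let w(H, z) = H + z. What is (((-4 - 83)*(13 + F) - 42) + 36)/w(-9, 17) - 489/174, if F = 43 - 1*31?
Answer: -63901/232 ≈ -275.44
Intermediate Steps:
F = 12 (F = 43 - 31 = 12)
(((-4 - 83)*(13 + F) - 42) + 36)/w(-9, 17) - 489/174 = (((-4 - 83)*(13 + 12) - 42) + 36)/(-9 + 17) - 489/174 = ((-87*25 - 42) + 36)/8 - 489*1/174 = ((-2175 - 42) + 36)*(⅛) - 163/58 = (-2217 + 36)*(⅛) - 163/58 = -2181*⅛ - 163/58 = -2181/8 - 163/58 = -63901/232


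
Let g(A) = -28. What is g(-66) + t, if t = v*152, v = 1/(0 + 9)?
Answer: -100/9 ≈ -11.111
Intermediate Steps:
v = ⅑ (v = 1/9 = ⅑ ≈ 0.11111)
t = 152/9 (t = (⅑)*152 = 152/9 ≈ 16.889)
g(-66) + t = -28 + 152/9 = -100/9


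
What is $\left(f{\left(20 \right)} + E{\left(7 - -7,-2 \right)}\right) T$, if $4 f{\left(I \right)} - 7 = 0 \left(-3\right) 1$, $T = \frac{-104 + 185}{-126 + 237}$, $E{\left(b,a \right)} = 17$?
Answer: $\frac{2025}{148} \approx 13.682$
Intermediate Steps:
$T = \frac{27}{37}$ ($T = \frac{81}{111} = 81 \cdot \frac{1}{111} = \frac{27}{37} \approx 0.72973$)
$f{\left(I \right)} = \frac{7}{4}$ ($f{\left(I \right)} = \frac{7}{4} + \frac{0 \left(-3\right) 1}{4} = \frac{7}{4} + \frac{0 \cdot 1}{4} = \frac{7}{4} + \frac{1}{4} \cdot 0 = \frac{7}{4} + 0 = \frac{7}{4}$)
$\left(f{\left(20 \right)} + E{\left(7 - -7,-2 \right)}\right) T = \left(\frac{7}{4} + 17\right) \frac{27}{37} = \frac{75}{4} \cdot \frac{27}{37} = \frac{2025}{148}$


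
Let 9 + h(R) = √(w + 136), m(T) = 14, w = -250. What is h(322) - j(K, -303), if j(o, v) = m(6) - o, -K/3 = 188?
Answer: -587 + I*√114 ≈ -587.0 + 10.677*I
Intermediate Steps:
K = -564 (K = -3*188 = -564)
j(o, v) = 14 - o
h(R) = -9 + I*√114 (h(R) = -9 + √(-250 + 136) = -9 + √(-114) = -9 + I*√114)
h(322) - j(K, -303) = (-9 + I*√114) - (14 - 1*(-564)) = (-9 + I*√114) - (14 + 564) = (-9 + I*√114) - 1*578 = (-9 + I*√114) - 578 = -587 + I*√114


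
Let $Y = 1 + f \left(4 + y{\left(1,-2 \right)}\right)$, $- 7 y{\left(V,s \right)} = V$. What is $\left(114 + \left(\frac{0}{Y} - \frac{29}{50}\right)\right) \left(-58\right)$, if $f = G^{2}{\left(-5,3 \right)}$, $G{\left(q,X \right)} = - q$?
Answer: $- \frac{164459}{25} \approx -6578.4$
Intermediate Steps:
$f = 25$ ($f = \left(\left(-1\right) \left(-5\right)\right)^{2} = 5^{2} = 25$)
$y{\left(V,s \right)} = - \frac{V}{7}$
$Y = \frac{682}{7}$ ($Y = 1 + 25 \left(4 - \frac{1}{7}\right) = 1 + 25 \cdot \frac{27}{7} = 1 + \frac{675}{7} = \frac{682}{7} \approx 97.429$)
$\left(114 + \left(\frac{0}{Y} - \frac{29}{50}\right)\right) \left(-58\right) = \left(114 + \left(\frac{0}{\frac{682}{7}} - \frac{29}{50}\right)\right) \left(-58\right) = \left(114 + \left(0 \cdot \frac{7}{682} - \frac{29}{50}\right)\right) \left(-58\right) = \left(114 + \left(0 - \frac{29}{50}\right)\right) \left(-58\right) = \left(114 - \frac{29}{50}\right) \left(-58\right) = \frac{5671}{50} \left(-58\right) = - \frac{164459}{25}$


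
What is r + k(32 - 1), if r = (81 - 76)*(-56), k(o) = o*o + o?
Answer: 712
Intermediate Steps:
k(o) = o + o**2 (k(o) = o**2 + o = o + o**2)
r = -280 (r = 5*(-56) = -280)
r + k(32 - 1) = -280 + (32 - 1)*(1 + (32 - 1)) = -280 + 31*(1 + 31) = -280 + 31*32 = -280 + 992 = 712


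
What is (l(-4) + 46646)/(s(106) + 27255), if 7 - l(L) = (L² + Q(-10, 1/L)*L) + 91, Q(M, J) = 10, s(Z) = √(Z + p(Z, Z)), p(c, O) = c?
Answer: 1269701430/742834813 - 93172*√53/742834813 ≈ 1.7084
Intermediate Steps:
s(Z) = √2*√Z (s(Z) = √(Z + Z) = √(2*Z) = √2*√Z)
l(L) = -84 - L² - 10*L (l(L) = 7 - ((L² + 10*L) + 91) = 7 - (91 + L² + 10*L) = 7 + (-91 - L² - 10*L) = -84 - L² - 10*L)
(l(-4) + 46646)/(s(106) + 27255) = ((-84 - 1*(-4)² - 10*(-4)) + 46646)/(√2*√106 + 27255) = ((-84 - 1*16 + 40) + 46646)/(2*√53 + 27255) = ((-84 - 16 + 40) + 46646)/(27255 + 2*√53) = (-60 + 46646)/(27255 + 2*√53) = 46586/(27255 + 2*√53)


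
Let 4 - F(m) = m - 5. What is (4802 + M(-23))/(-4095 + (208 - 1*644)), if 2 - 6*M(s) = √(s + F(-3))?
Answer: -14407/13593 + I*√11/27186 ≈ -1.0599 + 0.000122*I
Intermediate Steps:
F(m) = 9 - m (F(m) = 4 - (m - 5) = 4 - (-5 + m) = 4 + (5 - m) = 9 - m)
M(s) = ⅓ - √(12 + s)/6 (M(s) = ⅓ - √(s + (9 - 1*(-3)))/6 = ⅓ - √(s + (9 + 3))/6 = ⅓ - √(s + 12)/6 = ⅓ - √(12 + s)/6)
(4802 + M(-23))/(-4095 + (208 - 1*644)) = (4802 + (⅓ - √(12 - 23)/6))/(-4095 + (208 - 1*644)) = (4802 + (⅓ - I*√11/6))/(-4095 + (208 - 644)) = (4802 + (⅓ - I*√11/6))/(-4095 - 436) = (4802 + (⅓ - I*√11/6))/(-4531) = (14407/3 - I*√11/6)*(-1/4531) = -14407/13593 + I*√11/27186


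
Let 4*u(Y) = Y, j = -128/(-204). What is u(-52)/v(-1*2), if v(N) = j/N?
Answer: 663/16 ≈ 41.438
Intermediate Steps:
j = 32/51 (j = -128*(-1/204) = 32/51 ≈ 0.62745)
v(N) = 32/(51*N)
u(Y) = Y/4
u(-52)/v(-1*2) = ((¼)*(-52))/((32/(51*((-1*2))))) = -13/((32/51)/(-2)) = -13/((32/51)*(-½)) = -13/(-16/51) = -13*(-51/16) = 663/16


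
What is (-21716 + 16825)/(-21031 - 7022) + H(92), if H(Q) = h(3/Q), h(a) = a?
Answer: 534131/2580876 ≈ 0.20696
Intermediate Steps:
H(Q) = 3/Q
(-21716 + 16825)/(-21031 - 7022) + H(92) = (-21716 + 16825)/(-21031 - 7022) + 3/92 = -4891/(-28053) + 3*(1/92) = -4891*(-1/28053) + 3/92 = 4891/28053 + 3/92 = 534131/2580876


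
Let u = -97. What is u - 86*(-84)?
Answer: 7127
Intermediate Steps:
u - 86*(-84) = -97 - 86*(-84) = -97 + 7224 = 7127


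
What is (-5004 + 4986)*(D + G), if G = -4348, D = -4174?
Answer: 153396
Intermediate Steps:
(-5004 + 4986)*(D + G) = (-5004 + 4986)*(-4174 - 4348) = -18*(-8522) = 153396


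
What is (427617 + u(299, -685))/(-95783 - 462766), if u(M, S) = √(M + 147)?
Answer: -47513/62061 - √446/558549 ≈ -0.76562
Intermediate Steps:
u(M, S) = √(147 + M)
(427617 + u(299, -685))/(-95783 - 462766) = (427617 + √(147 + 299))/(-95783 - 462766) = (427617 + √446)/(-558549) = (427617 + √446)*(-1/558549) = -47513/62061 - √446/558549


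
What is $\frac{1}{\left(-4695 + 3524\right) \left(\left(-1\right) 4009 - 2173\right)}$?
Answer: $\frac{1}{7239122} \approx 1.3814 \cdot 10^{-7}$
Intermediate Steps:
$\frac{1}{\left(-4695 + 3524\right) \left(\left(-1\right) 4009 - 2173\right)} = \frac{1}{\left(-1171\right) \left(-4009 - 2173\right)} = \frac{1}{\left(-1171\right) \left(-6182\right)} = \frac{1}{7239122}$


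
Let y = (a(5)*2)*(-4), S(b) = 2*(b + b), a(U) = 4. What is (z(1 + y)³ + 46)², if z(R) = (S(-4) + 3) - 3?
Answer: 16402500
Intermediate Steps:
S(b) = 4*b (S(b) = 2*(2*b) = 4*b)
y = -32 (y = (4*2)*(-4) = 8*(-4) = -32)
z(R) = -16 (z(R) = (4*(-4) + 3) - 3 = (-16 + 3) - 3 = -13 - 3 = -16)
(z(1 + y)³ + 46)² = ((-16)³ + 46)² = (-4096 + 46)² = (-4050)² = 16402500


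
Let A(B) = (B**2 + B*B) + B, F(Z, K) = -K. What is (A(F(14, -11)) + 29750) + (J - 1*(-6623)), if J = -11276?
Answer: 25350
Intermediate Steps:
A(B) = B + 2*B**2 (A(B) = (B**2 + B**2) + B = 2*B**2 + B = B + 2*B**2)
(A(F(14, -11)) + 29750) + (J - 1*(-6623)) = ((-1*(-11))*(1 + 2*(-1*(-11))) + 29750) + (-11276 - 1*(-6623)) = (11*(1 + 2*11) + 29750) + (-11276 + 6623) = (11*(1 + 22) + 29750) - 4653 = (11*23 + 29750) - 4653 = (253 + 29750) - 4653 = 30003 - 4653 = 25350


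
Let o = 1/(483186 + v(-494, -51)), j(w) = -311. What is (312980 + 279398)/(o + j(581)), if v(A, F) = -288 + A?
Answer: -285765516712/150027643 ≈ -1904.8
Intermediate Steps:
o = 1/482404 (o = 1/(483186 + (-288 - 494)) = 1/(483186 - 782) = 1/482404 ≈ 2.0729e-6)
(312980 + 279398)/(o + j(581)) = (312980 + 279398)/(1/482404 - 311) = 592378/(-150027643/482404) = 592378*(-482404/150027643) = -285765516712/150027643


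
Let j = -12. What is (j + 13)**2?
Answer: 1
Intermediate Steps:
(j + 13)**2 = (-12 + 13)**2 = 1**2 = 1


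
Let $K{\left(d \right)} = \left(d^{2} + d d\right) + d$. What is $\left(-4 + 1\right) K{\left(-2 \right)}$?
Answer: $-18$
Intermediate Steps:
$K{\left(d \right)} = d + 2 d^{2}$ ($K{\left(d \right)} = \left(d^{2} + d^{2}\right) + d = 2 d^{2} + d = d + 2 d^{2}$)
$\left(-4 + 1\right) K{\left(-2 \right)} = \left(-4 + 1\right) \left(- 2 \left(1 + 2 \left(-2\right)\right)\right) = - 3 \left(- 2 \left(1 - 4\right)\right) = - 3 \left(\left(-2\right) \left(-3\right)\right) = \left(-3\right) 6 = -18$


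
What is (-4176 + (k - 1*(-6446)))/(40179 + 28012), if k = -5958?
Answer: -3688/68191 ≈ -0.054083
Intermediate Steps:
(-4176 + (k - 1*(-6446)))/(40179 + 28012) = (-4176 + (-5958 - 1*(-6446)))/(40179 + 28012) = (-4176 + (-5958 + 6446))/68191 = (-4176 + 488)*(1/68191) = -3688*1/68191 = -3688/68191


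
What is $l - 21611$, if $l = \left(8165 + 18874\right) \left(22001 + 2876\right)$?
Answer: $672627592$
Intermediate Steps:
$l = 672649203$ ($l = 27039 \cdot 24877 = 672649203$)
$l - 21611 = 672649203 - 21611 = 672627592$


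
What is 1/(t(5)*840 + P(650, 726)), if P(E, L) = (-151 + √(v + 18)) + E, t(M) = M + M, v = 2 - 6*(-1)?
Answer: 8899/79192175 - √26/79192175 ≈ 0.00011231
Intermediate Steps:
v = 8 (v = 2 + 6 = 8)
t(M) = 2*M
P(E, L) = -151 + E + √26 (P(E, L) = (-151 + √(8 + 18)) + E = (-151 + √26) + E = -151 + E + √26)
1/(t(5)*840 + P(650, 726)) = 1/((2*5)*840 + (-151 + 650 + √26)) = 1/(10*840 + (499 + √26)) = 1/(8400 + (499 + √26)) = 1/(8899 + √26)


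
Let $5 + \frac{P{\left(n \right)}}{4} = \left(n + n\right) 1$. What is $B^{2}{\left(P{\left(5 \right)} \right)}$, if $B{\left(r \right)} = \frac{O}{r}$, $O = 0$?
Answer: $0$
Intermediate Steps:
$P{\left(n \right)} = -20 + 8 n$ ($P{\left(n \right)} = -20 + 4 \left(n + n\right) 1 = -20 + 4 \cdot 2 n 1 = -20 + 4 \cdot 2 n = -20 + 8 n$)
$B{\left(r \right)} = 0$ ($B{\left(r \right)} = \frac{0}{r} = 0$)
$B^{2}{\left(P{\left(5 \right)} \right)} = 0^{2} = 0$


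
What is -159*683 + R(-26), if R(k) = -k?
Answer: -108571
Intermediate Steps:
-159*683 + R(-26) = -159*683 - 1*(-26) = -108597 + 26 = -108571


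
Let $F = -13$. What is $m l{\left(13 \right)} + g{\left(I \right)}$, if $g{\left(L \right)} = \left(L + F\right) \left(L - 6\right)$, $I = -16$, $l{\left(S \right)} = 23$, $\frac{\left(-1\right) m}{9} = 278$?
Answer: $-56908$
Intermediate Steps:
$m = -2502$ ($m = \left(-9\right) 278 = -2502$)
$g{\left(L \right)} = \left(-13 + L\right) \left(-6 + L\right)$ ($g{\left(L \right)} = \left(L - 13\right) \left(L - 6\right) = \left(-13 + L\right) \left(-6 + L\right)$)
$m l{\left(13 \right)} + g{\left(I \right)} = \left(-2502\right) 23 + \left(78 + \left(-16\right)^{2} - -304\right) = -57546 + \left(78 + 256 + 304\right) = -57546 + 638 = -56908$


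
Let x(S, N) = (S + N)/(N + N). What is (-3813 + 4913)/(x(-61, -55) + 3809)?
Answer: 60500/209553 ≈ 0.28871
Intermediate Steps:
x(S, N) = (N + S)/(2*N) (x(S, N) = (N + S)/((2*N)) = (N + S)*(1/(2*N)) = (N + S)/(2*N))
(-3813 + 4913)/(x(-61, -55) + 3809) = (-3813 + 4913)/((½)*(-55 - 61)/(-55) + 3809) = 1100/((½)*(-1/55)*(-116) + 3809) = 1100/(58/55 + 3809) = 1100/(209553/55) = 1100*(55/209553) = 60500/209553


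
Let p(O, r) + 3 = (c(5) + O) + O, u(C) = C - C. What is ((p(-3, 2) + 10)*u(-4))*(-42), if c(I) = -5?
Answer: 0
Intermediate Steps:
u(C) = 0
p(O, r) = -8 + 2*O (p(O, r) = -3 + ((-5 + O) + O) = -3 + (-5 + 2*O) = -8 + 2*O)
((p(-3, 2) + 10)*u(-4))*(-42) = (((-8 + 2*(-3)) + 10)*0)*(-42) = (((-8 - 6) + 10)*0)*(-42) = ((-14 + 10)*0)*(-42) = -4*0*(-42) = 0*(-42) = 0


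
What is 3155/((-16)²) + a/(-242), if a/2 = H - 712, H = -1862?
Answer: 94609/2816 ≈ 33.597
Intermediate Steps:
a = -5148 (a = 2*(-1862 - 712) = 2*(-2574) = -5148)
3155/((-16)²) + a/(-242) = 3155/((-16)²) - 5148/(-242) = 3155/256 - 5148*(-1/242) = 3155*(1/256) + 234/11 = 3155/256 + 234/11 = 94609/2816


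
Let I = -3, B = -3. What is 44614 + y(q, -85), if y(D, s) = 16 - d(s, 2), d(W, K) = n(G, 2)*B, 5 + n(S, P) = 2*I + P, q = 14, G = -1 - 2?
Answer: 44603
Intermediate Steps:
G = -3
n(S, P) = -11 + P (n(S, P) = -5 + (2*(-3) + P) = -5 + (-6 + P) = -11 + P)
d(W, K) = 27 (d(W, K) = (-11 + 2)*(-3) = -9*(-3) = 27)
y(D, s) = -11 (y(D, s) = 16 - 1*27 = 16 - 27 = -11)
44614 + y(q, -85) = 44614 - 11 = 44603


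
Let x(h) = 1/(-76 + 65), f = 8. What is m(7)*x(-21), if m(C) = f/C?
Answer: -8/77 ≈ -0.10390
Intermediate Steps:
m(C) = 8/C
x(h) = -1/11 (x(h) = 1/(-11) = -1/11)
m(7)*x(-21) = (8/7)*(-1/11) = -8/77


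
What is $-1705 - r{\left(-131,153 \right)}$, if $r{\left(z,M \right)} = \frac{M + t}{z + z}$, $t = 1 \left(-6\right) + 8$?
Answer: $- \frac{446555}{262} \approx -1704.4$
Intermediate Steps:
$t = 2$ ($t = -6 + 8 = 2$)
$r{\left(z,M \right)} = \frac{2 + M}{2 z}$ ($r{\left(z,M \right)} = \frac{M + 2}{z + z} = \frac{2 + M}{2 z}$)
$-1705 - r{\left(-131,153 \right)} = -1705 - \frac{2 + 153}{2 \left(-131\right)} = -1705 - \frac{1}{2} \left(- \frac{1}{131}\right) 155 = -1705 - - \frac{155}{262} = -1705 + \frac{155}{262} = - \frac{446555}{262}$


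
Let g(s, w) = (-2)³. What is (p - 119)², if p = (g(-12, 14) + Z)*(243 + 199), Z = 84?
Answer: 1120441729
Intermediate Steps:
g(s, w) = -8
p = 33592 (p = (-8 + 84)*(243 + 199) = 76*442 = 33592)
(p - 119)² = (33592 - 119)² = 33473² = 1120441729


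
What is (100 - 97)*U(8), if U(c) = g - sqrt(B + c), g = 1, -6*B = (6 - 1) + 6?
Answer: 3 - sqrt(222)/2 ≈ -4.4498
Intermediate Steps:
B = -11/6 (B = -((6 - 1) + 6)/6 = -(5 + 6)/6 = -1/6*11 = -11/6 ≈ -1.8333)
U(c) = 1 - sqrt(-11/6 + c)
(100 - 97)*U(8) = (100 - 97)*(1 - sqrt(-66 + 36*8)/6) = 3*(1 - sqrt(-66 + 288)/6) = 3*(1 - sqrt(222)/6) = 3 - sqrt(222)/2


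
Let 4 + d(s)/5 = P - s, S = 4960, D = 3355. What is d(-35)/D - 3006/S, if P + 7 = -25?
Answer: -1010993/1664080 ≈ -0.60754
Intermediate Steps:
P = -32 (P = -7 - 25 = -32)
d(s) = -180 - 5*s (d(s) = -20 + 5*(-32 - s) = -20 + (-160 - 5*s) = -180 - 5*s)
d(-35)/D - 3006/S = (-180 - 5*(-35))/3355 - 3006/4960 = (-180 + 175)*(1/3355) - 3006*1/4960 = -5*1/3355 - 1503/2480 = -1/671 - 1503/2480 = -1010993/1664080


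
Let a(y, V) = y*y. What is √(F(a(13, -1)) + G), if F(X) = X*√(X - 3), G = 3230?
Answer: √(3230 + 169*√166) ≈ 73.535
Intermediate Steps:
a(y, V) = y²
F(X) = X*√(-3 + X)
√(F(a(13, -1)) + G) = √(13²*√(-3 + 13²) + 3230) = √(169*√(-3 + 169) + 3230) = √(169*√166 + 3230) = √(3230 + 169*√166)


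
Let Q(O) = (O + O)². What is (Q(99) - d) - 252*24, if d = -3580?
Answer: 36736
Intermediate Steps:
Q(O) = 4*O² (Q(O) = (2*O)² = 4*O²)
(Q(99) - d) - 252*24 = (4*99² - 1*(-3580)) - 252*24 = (4*9801 + 3580) - 6048 = (39204 + 3580) - 6048 = 42784 - 6048 = 36736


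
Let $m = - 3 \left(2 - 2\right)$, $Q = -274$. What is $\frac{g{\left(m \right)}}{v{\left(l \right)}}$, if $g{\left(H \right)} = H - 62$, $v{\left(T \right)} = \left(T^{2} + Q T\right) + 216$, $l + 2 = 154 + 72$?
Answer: $\frac{31}{5492} \approx 0.0056446$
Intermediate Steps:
$l = 224$ ($l = -2 + \left(154 + 72\right) = -2 + 226 = 224$)
$v{\left(T \right)} = 216 + T^{2} - 274 T$ ($v{\left(T \right)} = \left(T^{2} - 274 T\right) + 216 = 216 + T^{2} - 274 T$)
$m = 0$ ($m = \left(-3\right) 0 = 0$)
$g{\left(H \right)} = -62 + H$ ($g{\left(H \right)} = H - 62 = -62 + H$)
$\frac{g{\left(m \right)}}{v{\left(l \right)}} = \frac{-62 + 0}{216 + 224^{2} - 61376} = - \frac{62}{216 + 50176 - 61376} = - \frac{62}{-10984} = \left(-62\right) \left(- \frac{1}{10984}\right) = \frac{31}{5492}$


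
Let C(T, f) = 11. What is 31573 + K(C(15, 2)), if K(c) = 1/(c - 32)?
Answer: 663032/21 ≈ 31573.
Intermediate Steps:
K(c) = 1/(-32 + c)
31573 + K(C(15, 2)) = 31573 + 1/(-32 + 11) = 31573 + 1/(-21) = 31573 - 1/21 = 663032/21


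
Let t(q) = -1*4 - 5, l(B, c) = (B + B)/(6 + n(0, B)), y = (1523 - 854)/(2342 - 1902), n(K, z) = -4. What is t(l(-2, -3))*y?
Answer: -6021/440 ≈ -13.684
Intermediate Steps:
y = 669/440 ≈ 1.5205
l(B, c) = B (l(B, c) = (B + B)/(6 - 4) = (2*B)/2 = (2*B)*(½) = B)
t(q) = -9 (t(q) = -4 - 5 = -9)
t(l(-2, -3))*y = -9*669/440 = -6021/440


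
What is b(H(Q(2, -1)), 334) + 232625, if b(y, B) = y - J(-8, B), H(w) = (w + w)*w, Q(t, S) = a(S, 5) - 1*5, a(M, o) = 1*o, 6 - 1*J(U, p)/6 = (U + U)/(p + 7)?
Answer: 79312753/341 ≈ 2.3259e+5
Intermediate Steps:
J(U, p) = 36 - 12*U/(7 + p) (J(U, p) = 36 - 6*(U + U)/(p + 7) = 36 - 6*2*U/(7 + p) = 36 - 12*U/(7 + p))
a(M, o) = o
Q(t, S) = 0 (Q(t, S) = 5 - 1*5 = 5 - 5 = 0)
H(w) = 2*w² (H(w) = (2*w)*w = 2*w²)
b(y, B) = y - 12*(29 + 3*B)/(7 + B) (b(y, B) = y - 12*(21 - 1*(-8) + 3*B)/(7 + B) = y - 12*(21 + 8 + 3*B)/(7 + B) = y - 12*(29 + 3*B)/(7 + B))
b(H(Q(2, -1)), 334) + 232625 = (-348 - 36*334 + (2*0²)*(7 + 334))/(7 + 334) + 232625 = (-348 - 12024 + (2*0)*341)/341 + 232625 = (-348 - 12024 + 0*341)/341 + 232625 = (-348 - 12024 + 0)/341 + 232625 = (1/341)*(-12372) + 232625 = -12372/341 + 232625 = 79312753/341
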